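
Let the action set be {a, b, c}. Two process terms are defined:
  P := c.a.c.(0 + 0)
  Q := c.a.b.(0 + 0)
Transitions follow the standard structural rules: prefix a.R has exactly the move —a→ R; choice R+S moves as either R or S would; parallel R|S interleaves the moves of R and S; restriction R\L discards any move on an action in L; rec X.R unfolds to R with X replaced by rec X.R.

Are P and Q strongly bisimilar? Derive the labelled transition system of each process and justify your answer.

LTS(P): 4 reachable states
  s0 = c.a.c.(0 + 0) has moves -c-> s1
  s1 = a.c.(0 + 0) has moves -a-> s2
  s2 = c.(0 + 0) has moves -c-> s3
  s3 = 0 + 0 has moves ∅
LTS(Q): 4 reachable states
  t0 = c.a.b.(0 + 0) has moves -c-> t1
  t1 = a.b.(0 + 0) has moves -a-> t2
  t2 = b.(0 + 0) has moves -b-> t3
  t3 = 0 + 0 has moves ∅
Partition-refinement fixed point:
  B0 = {s0}
  B1 = {s1}
  B2 = {s2}
  B3 = {s3, t3}
  B4 = {t0}
  B5 = {t1}
  B6 = {t2}
s0 ∈ B0, t0 ∈ B4 → different blocks

P ≁ Q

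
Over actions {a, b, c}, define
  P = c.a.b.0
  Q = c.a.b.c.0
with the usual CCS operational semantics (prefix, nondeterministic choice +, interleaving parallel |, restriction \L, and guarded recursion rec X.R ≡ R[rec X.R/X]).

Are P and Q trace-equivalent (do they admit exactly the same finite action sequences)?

Reachable graph of P (4 states):
  s0 = c.a.b.0 :: ··c··> s1
  s1 = a.b.0 :: ··a··> s2
  s2 = b.0 :: ··b··> s3
  s3 = 0 :: deadlocked
Reachable graph of Q (5 states):
  t0 = c.a.b.c.0 :: ··c··> t1
  t1 = a.b.c.0 :: ··a··> t2
  t2 = b.c.0 :: ··b··> t3
  t3 = c.0 :: ··c··> t4
  t4 = 0 :: deadlocked
Executing cabc from Q (initial set {t0}):
  [1] c ⇒ {t1}
  [2] a ⇒ {t2}
  [3] b ⇒ {t3}
  [4] c ⇒ {t4}
  — Q admits the full trace.
Executing cabc from P (initial set {s0}):
  [1] c ⇒ {s1}
  [2] a ⇒ {s2}
  [3] b ⇒ {s3}
  [4] c ⇒ no successor for P

NO — witness ⟨cabc⟩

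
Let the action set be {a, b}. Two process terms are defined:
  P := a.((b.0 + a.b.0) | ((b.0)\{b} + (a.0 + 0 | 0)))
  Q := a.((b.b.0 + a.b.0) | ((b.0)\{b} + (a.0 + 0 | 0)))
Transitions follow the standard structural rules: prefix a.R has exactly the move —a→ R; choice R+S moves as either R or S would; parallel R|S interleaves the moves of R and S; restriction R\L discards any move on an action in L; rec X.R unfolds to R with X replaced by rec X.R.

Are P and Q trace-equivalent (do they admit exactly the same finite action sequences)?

NO — witness ⟨abb⟩

P's transition system — 7 states:
  u0 = a.((b.0 + a.b.0) | ((b.0)\{b} + (a.0 + 0 | 0))) ⊢ =a=> u1
  u1 = (b.0 + a.b.0) | ((b.0)\{b} + (a.0 + 0 | 0)) ⊢ =a=> u2, =a=> u3, =b=> u4
  u2 = (b.0 + a.b.0) | 0 ⊢ =a=> u5, =b=> u6
  u3 = b.0 | ((b.0)\{b} + (a.0 + 0 | 0)) ⊢ =a=> u5, =b=> u4
  u4 = 0 | ((b.0)\{b} + (a.0 + 0 | 0)) ⊢ =a=> u6
  u5 = b.0 | 0 ⊢ =b=> u6
  u6 = 0 | 0 ⊢ ·
Q's transition system — 7 states:
  v0 = a.((b.b.0 + a.b.0) | ((b.0)\{b} + (a.0 + 0 | 0))) ⊢ =a=> v1
  v1 = (b.b.0 + a.b.0) | ((b.0)\{b} + (a.0 + 0 | 0)) ⊢ =a=> v2, =a=> v3, =b=> v3
  v2 = (b.b.0 + a.b.0) | 0 ⊢ =a=> v4, =b=> v4
  v3 = b.0 | ((b.0)\{b} + (a.0 + 0 | 0)) ⊢ =a=> v4, =b=> v5
  v4 = b.0 | 0 ⊢ =b=> v6
  v5 = 0 | ((b.0)\{b} + (a.0 + 0 | 0)) ⊢ =a=> v6
  v6 = 0 | 0 ⊢ ·
Run σ = ⟨abb⟩ on Q: start {v0}
  after a @ step 1: {v1}
  after b @ step 2: {v3}
  after b @ step 3: {v5}
  ✓ Q
Run σ = ⟨abb⟩ on P: start {u0}
  after a @ step 1: {u1}
  after b @ step 2: {u4}
  after b @ step 3: no successor for P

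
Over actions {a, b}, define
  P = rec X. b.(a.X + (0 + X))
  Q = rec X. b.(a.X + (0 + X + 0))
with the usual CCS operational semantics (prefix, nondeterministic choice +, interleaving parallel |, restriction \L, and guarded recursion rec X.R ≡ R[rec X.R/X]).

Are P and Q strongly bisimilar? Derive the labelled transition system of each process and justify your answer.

P ~ Q

Reachable graph of P (2 states):
  s0 = rec X. b.(a.X + (0 + X)) ⊢ --b--▸ s1
  s1 = a.(rec X. b.(a.X + (0 + X))) + (0 + (rec X. b.(a.X + (0 + X)))) ⊢ --a--▸ s0, --b--▸ s1
Reachable graph of Q (2 states):
  t0 = rec X. b.(a.X + (0 + X + 0)) ⊢ --b--▸ t1
  t1 = a.(rec X. b.(a.X + (0 + X + 0))) + (0 + (rec X. b.(a.X + (0 + X + 0))) + 0) ⊢ --a--▸ t0, --b--▸ t1
Coarsest stable partition (strong bisimilarity classes):
  B0 = {s0, t0}
  B1 = {s1, t1}
s0 ∈ B0, t0 ∈ B0 → same block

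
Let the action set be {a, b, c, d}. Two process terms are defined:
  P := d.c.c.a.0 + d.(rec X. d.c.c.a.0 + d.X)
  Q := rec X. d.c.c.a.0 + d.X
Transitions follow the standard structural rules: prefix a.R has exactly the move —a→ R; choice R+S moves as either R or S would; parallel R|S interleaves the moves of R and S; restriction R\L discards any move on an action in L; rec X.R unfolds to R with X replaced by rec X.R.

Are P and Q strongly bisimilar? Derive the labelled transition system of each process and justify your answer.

LTS(P): 6 reachable states
  p0 = d.c.c.a.0 + d.(rec X. d.c.c.a.0 + d.X) | --d--▸ p1, --d--▸ p2
  p1 = c.c.a.0 | --c--▸ p3
  p2 = rec X. d.c.c.a.0 + d.X | --d--▸ p1, --d--▸ p2
  p3 = c.a.0 | --c--▸ p4
  p4 = a.0 | --a--▸ p5
  p5 = 0 | deadlocked
LTS(Q): 5 reachable states
  q0 = rec X. d.c.c.a.0 + d.X | --d--▸ q0, --d--▸ q1
  q1 = c.c.a.0 | --c--▸ q2
  q2 = c.a.0 | --c--▸ q3
  q3 = a.0 | --a--▸ q4
  q4 = 0 | deadlocked
Coarsest stable partition (strong bisimilarity classes):
  B0 = {p0, p2, q0}
  B1 = {p1, q1}
  B2 = {p3, q2}
  B3 = {p4, q3}
  B4 = {p5, q4}
p0 ∈ B0, q0 ∈ B0 → same block

P ~ Q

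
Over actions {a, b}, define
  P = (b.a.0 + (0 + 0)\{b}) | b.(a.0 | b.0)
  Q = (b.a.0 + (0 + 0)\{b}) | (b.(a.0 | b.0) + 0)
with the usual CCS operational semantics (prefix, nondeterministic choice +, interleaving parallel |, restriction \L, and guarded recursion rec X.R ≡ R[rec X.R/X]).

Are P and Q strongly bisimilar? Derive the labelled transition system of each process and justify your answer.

P ~ Q

P's transition system — 15 states:
  p0 = (b.a.0 + (0 + 0)\{b}) | b.(a.0 | b.0) | =b=> p1, =b=> p2
  p1 = (b.a.0 + (0 + 0)\{b}) | (a.0 | b.0) | =a=> p3, =b=> p4, =b=> p5
  p2 = a.0 | b.(a.0 | b.0) | =a=> p6, =b=> p5
  p3 = (b.a.0 + (0 + 0)\{b}) | (0 | b.0) | =b=> p7, =b=> p8
  p4 = (b.a.0 + (0 + 0)\{b}) | (a.0 | 0) | =a=> p7, =b=> p9
  p5 = a.0 | (a.0 | b.0) | =a=> p10, =a=> p8, =b=> p9
  p6 = 0 | b.(a.0 | b.0) | =b=> p10
  p7 = (b.a.0 + (0 + 0)\{b}) | (0 | 0) | =b=> p11
  p8 = a.0 | (0 | b.0) | =a=> p12, =b=> p11
  p9 = a.0 | (a.0 | 0) | =a=> p11, =a=> p13
  p10 = 0 | (a.0 | b.0) | =a=> p12, =b=> p13
  p11 = a.0 | (0 | 0) | =a=> p14
  p12 = 0 | (0 | b.0) | =b=> p14
  p13 = 0 | (a.0 | 0) | =a=> p14
  p14 = 0 | (0 | 0) | stopped
Q's transition system — 15 states:
  q0 = (b.a.0 + (0 + 0)\{b}) | (b.(a.0 | b.0) + 0) | =b=> q1, =b=> q2
  q1 = (b.a.0 + (0 + 0)\{b}) | (a.0 | b.0) | =a=> q3, =b=> q4, =b=> q5
  q2 = a.0 | (b.(a.0 | b.0) + 0) | =a=> q6, =b=> q5
  q3 = (b.a.0 + (0 + 0)\{b}) | (0 | b.0) | =b=> q7, =b=> q8
  q4 = (b.a.0 + (0 + 0)\{b}) | (a.0 | 0) | =a=> q7, =b=> q9
  q5 = a.0 | (a.0 | b.0) | =a=> q10, =a=> q8, =b=> q9
  q6 = 0 | (b.(a.0 | b.0) + 0) | =b=> q10
  q7 = (b.a.0 + (0 + 0)\{b}) | (0 | 0) | =b=> q11
  q8 = a.0 | (0 | b.0) | =a=> q12, =b=> q11
  q9 = a.0 | (a.0 | 0) | =a=> q11, =a=> q13
  q10 = 0 | (a.0 | b.0) | =a=> q12, =b=> q13
  q11 = a.0 | (0 | 0) | =a=> q14
  q12 = 0 | (0 | b.0) | =b=> q14
  q13 = 0 | (a.0 | 0) | =a=> q14
  q14 = 0 | (0 | 0) | stopped
Partition-refinement fixed point:
  B0 = {p0, q0}
  B1 = {p1, q1}
  B2 = {p3, q3}
  B3 = {p10, p8, q10, q8}
  B4 = {p12, q12}
  B5 = {p14, q14}
  B6 = {p11, p13, q11, q13}
  B7 = {p7, q7}
  B8 = {p5, q5}
  B9 = {p9, q9}
  B10 = {p4, q4}
  B11 = {p2, q2}
  B12 = {p6, q6}
p0 ∈ B0, q0 ∈ B0 → same block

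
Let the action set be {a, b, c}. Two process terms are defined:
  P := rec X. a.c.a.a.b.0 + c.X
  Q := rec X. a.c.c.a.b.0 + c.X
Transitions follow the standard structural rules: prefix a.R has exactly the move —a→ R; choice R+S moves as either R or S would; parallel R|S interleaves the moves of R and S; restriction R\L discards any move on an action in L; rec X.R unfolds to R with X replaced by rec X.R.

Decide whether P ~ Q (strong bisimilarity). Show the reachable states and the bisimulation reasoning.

not bisimilar

P's transition system — 6 states:
  p0 = rec X. a.c.a.a.b.0 + c.X has moves -a-> p1, -c-> p0
  p1 = c.a.a.b.0 has moves -c-> p2
  p2 = a.a.b.0 has moves -a-> p3
  p3 = a.b.0 has moves -a-> p4
  p4 = b.0 has moves -b-> p5
  p5 = 0 has moves ·
Q's transition system — 6 states:
  q0 = rec X. a.c.c.a.b.0 + c.X has moves -a-> q1, -c-> q0
  q1 = c.c.a.b.0 has moves -c-> q2
  q2 = c.a.b.0 has moves -c-> q3
  q3 = a.b.0 has moves -a-> q4
  q4 = b.0 has moves -b-> q5
  q5 = 0 has moves ·
Coarsest stable partition (strong bisimilarity classes):
  B0 = {p0}
  B1 = {p1}
  B2 = {p2}
  B3 = {p3, q3}
  B4 = {p4, q4}
  B5 = {p5, q5}
  B6 = {q0}
  B7 = {q1}
  B8 = {q2}
p0 ∈ B0, q0 ∈ B6 → different blocks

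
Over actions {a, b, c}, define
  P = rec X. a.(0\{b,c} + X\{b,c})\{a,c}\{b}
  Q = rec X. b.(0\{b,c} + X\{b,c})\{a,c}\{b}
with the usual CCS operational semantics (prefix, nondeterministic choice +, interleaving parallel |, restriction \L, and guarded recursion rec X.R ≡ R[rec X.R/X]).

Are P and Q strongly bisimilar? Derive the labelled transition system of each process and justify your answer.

Reachable graph of P (2 states):
  s0 = rec X. a.(0\{b,c} + X\{b,c})\{a,c}\{b} → —a→ s1
  s1 = (0\{b,c} + (rec X. a.(0\{b,c} + X\{b,c})\{a,c}\{b})\{b,c})\{a,c}\{b} → ·
Reachable graph of Q (2 states):
  t0 = rec X. b.(0\{b,c} + X\{b,c})\{a,c}\{b} → —b→ t1
  t1 = (0\{b,c} + (rec X. b.(0\{b,c} + X\{b,c})\{a,c}\{b})\{b,c})\{a,c}\{b} → ·
Partition-refinement fixed point:
  B0 = {s0}
  B1 = {s1, t1}
  B2 = {t0}
s0 ∈ B0, t0 ∈ B2 → different blocks

NO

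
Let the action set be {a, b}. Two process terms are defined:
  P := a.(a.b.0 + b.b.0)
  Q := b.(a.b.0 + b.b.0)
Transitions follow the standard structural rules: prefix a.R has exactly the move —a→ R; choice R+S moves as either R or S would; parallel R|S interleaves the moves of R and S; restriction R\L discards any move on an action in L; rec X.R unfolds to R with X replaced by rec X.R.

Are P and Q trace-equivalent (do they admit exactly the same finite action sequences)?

P's transition system — 4 states:
  p0 = a.(a.b.0 + b.b.0) → =a=> p1
  p1 = a.b.0 + b.b.0 → =a=> p2, =b=> p2
  p2 = b.0 → =b=> p3
  p3 = 0 → ∅
Q's transition system — 4 states:
  q0 = b.(a.b.0 + b.b.0) → =b=> q1
  q1 = a.b.0 + b.b.0 → =a=> q2, =b=> q2
  q2 = b.0 → =b=> q3
  q3 = 0 → ∅
Trace ⟨a⟩ through P, begin at {p0}:
  [1] a ⇒ {p1}
  P completes σ.
Trace ⟨a⟩ through Q, begin at {q0}:
  [1] a ⇒ no successor for Q

traces(P) ≠ traces(Q) — witness ⟨a⟩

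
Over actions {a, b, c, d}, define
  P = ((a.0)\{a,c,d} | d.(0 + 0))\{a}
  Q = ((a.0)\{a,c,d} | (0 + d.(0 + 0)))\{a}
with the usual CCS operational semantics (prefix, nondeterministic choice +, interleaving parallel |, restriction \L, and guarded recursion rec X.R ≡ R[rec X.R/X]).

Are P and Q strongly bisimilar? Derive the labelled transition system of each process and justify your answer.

Reachable graph of P (2 states):
  s0 = ((a.0)\{a,c,d} | d.(0 + 0))\{a} | ··d··> s1
  s1 = ((a.0)\{a,c,d} | (0 + 0))\{a} | ∅
Reachable graph of Q (2 states):
  t0 = ((a.0)\{a,c,d} | (0 + d.(0 + 0)))\{a} | ··d··> t1
  t1 = ((a.0)\{a,c,d} | (0 + 0))\{a} | ∅
Partition-refinement fixed point:
  B0 = {s0, t0}
  B1 = {s1, t1}
s0 ∈ B0, t0 ∈ B0 → same block

YES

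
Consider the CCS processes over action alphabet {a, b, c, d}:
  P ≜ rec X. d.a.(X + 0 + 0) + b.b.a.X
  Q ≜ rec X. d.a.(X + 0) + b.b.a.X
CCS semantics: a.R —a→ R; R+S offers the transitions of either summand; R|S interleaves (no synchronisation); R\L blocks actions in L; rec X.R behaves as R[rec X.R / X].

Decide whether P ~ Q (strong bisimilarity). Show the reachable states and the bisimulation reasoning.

LTS(P): 5 reachable states
  s0 = rec X. d.a.(X + 0 + 0) + b.b.a.X ⊢ --b--▸ s1, --d--▸ s2
  s1 = b.a.(rec X. d.a.(X + 0 + 0) + b.b.a.X) ⊢ --b--▸ s3
  s2 = a.((rec X. d.a.(X + 0 + 0) + b.b.a.X) + 0 + 0) ⊢ --a--▸ s4
  s3 = a.(rec X. d.a.(X + 0 + 0) + b.b.a.X) ⊢ --a--▸ s0
  s4 = (rec X. d.a.(X + 0 + 0) + b.b.a.X) + 0 + 0 ⊢ --b--▸ s1, --d--▸ s2
LTS(Q): 5 reachable states
  t0 = rec X. d.a.(X + 0) + b.b.a.X ⊢ --b--▸ t1, --d--▸ t2
  t1 = b.a.(rec X. d.a.(X + 0) + b.b.a.X) ⊢ --b--▸ t3
  t2 = a.((rec X. d.a.(X + 0) + b.b.a.X) + 0) ⊢ --a--▸ t4
  t3 = a.(rec X. d.a.(X + 0) + b.b.a.X) ⊢ --a--▸ t0
  t4 = (rec X. d.a.(X + 0) + b.b.a.X) + 0 ⊢ --b--▸ t1, --d--▸ t2
Coarsest stable partition (strong bisimilarity classes):
  B0 = {s0, s4, t0, t4}
  B1 = {s1, t1}
  B2 = {s2, s3, t2, t3}
s0 ∈ B0, t0 ∈ B0 → same block

P ~ Q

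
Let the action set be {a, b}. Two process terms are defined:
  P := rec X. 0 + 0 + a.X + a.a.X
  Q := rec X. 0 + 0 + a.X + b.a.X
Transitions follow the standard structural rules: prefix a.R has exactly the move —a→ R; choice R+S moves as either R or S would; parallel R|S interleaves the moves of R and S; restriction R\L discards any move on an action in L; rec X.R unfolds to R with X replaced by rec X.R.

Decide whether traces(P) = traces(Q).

trace-distinct — witness ⟨b⟩

P's transition system — 2 states:
  u0 = rec X. 0 + 0 + a.X + a.a.X → =a=> u0, =a=> u1
  u1 = a.(rec X. 0 + 0 + a.X + a.a.X) → =a=> u0
Q's transition system — 2 states:
  v0 = rec X. 0 + 0 + a.X + b.a.X → =a=> v0, =b=> v1
  v1 = a.(rec X. 0 + 0 + a.X + b.a.X) → =a=> v0
Executing b from Q (initial set {v0}):
  step 1 (b): {v1}
  ✓ Q
Executing b from P (initial set {u0}):
  step 1 (b): ∅  — P cannot continue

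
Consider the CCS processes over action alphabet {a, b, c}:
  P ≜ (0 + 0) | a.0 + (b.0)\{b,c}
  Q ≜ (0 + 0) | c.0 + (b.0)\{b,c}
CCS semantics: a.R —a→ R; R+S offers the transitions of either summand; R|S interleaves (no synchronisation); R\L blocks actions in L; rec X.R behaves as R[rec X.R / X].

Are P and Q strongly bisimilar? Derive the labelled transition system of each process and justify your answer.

P's transition system — 2 states:
  m0 = (0 + 0) | a.0 + (b.0)\{b,c} | —a→ m1
  m1 = (0 + 0) | 0 | (no moves)
Q's transition system — 2 states:
  n0 = (0 + 0) | c.0 + (b.0)\{b,c} | —c→ n1
  n1 = (0 + 0) | 0 | (no moves)
Partition-refinement fixed point:
  B0 = {m0}
  B1 = {m1, n1}
  B2 = {n0}
m0 ∈ B0, n0 ∈ B2 → different blocks

P ≁ Q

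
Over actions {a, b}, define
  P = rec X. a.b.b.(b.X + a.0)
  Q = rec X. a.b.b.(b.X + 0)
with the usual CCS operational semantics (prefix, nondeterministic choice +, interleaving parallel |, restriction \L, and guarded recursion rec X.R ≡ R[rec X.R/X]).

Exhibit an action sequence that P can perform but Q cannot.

P's transition system — 5 states:
  s0 = rec X. a.b.b.(b.X + a.0) → ··a··> s1
  s1 = b.b.(b.(rec X. a.b.b.(b.X + a.0)) + a.0) → ··b··> s2
  s2 = b.(b.(rec X. a.b.b.(b.X + a.0)) + a.0) → ··b··> s3
  s3 = b.(rec X. a.b.b.(b.X + a.0)) + a.0 → ··a··> s4, ··b··> s0
  s4 = 0 → ∅
Q's transition system — 4 states:
  t0 = rec X. a.b.b.(b.X + 0) → ··a··> t1
  t1 = b.b.(b.(rec X. a.b.b.(b.X + 0)) + 0) → ··b··> t2
  t2 = b.(b.(rec X. a.b.b.(b.X + 0)) + 0) → ··b··> t3
  t3 = b.(rec X. a.b.b.(b.X + 0)) + 0 → ··b··> t0
Run σ = ⟨abba⟩ on P: start {s0}
  [1] a ⇒ {s1}
  [2] b ⇒ {s2}
  [3] b ⇒ {s3}
  [4] a ⇒ {s4}
  ✓ P
Run σ = ⟨abba⟩ on Q: start {t0}
  [1] a ⇒ {t1}
  [2] b ⇒ {t2}
  [3] b ⇒ {t3}
  [4] a ⇒ ∅ (Q stuck)

abba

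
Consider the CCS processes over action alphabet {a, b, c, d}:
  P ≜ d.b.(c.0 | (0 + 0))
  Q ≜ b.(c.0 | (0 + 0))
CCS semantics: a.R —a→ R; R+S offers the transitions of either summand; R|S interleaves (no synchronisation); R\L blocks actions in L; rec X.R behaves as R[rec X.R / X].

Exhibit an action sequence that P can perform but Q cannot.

d

Reachable graph of P (4 states):
  u0 = d.b.(c.0 | (0 + 0)) | ··d··> u1
  u1 = b.(c.0 | (0 + 0)) | ··b··> u2
  u2 = c.0 | (0 + 0) | ··c··> u3
  u3 = 0 | (0 + 0) | deadlocked
Reachable graph of Q (3 states):
  v0 = b.(c.0 | (0 + 0)) | ··b··> v1
  v1 = c.0 | (0 + 0) | ··c··> v2
  v2 = 0 | (0 + 0) | deadlocked
Run σ = ⟨d⟩ on P: start {u0}
  [1] d ⇒ {u1}
  — P admits the full trace.
Run σ = ⟨d⟩ on Q: start {v0}
  [1] d ⇒ ∅  — Q cannot continue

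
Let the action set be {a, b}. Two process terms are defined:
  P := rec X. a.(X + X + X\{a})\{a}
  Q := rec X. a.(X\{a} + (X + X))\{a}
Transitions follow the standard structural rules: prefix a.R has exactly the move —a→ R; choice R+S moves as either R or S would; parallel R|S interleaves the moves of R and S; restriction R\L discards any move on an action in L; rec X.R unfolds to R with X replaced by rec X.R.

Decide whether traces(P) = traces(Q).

LTS(P): 2 reachable states
  p0 = rec X. a.(X + X + X\{a})\{a} has moves =a=> p1
  p1 = ((rec X. a.(X + X + X\{a})\{a}) + (rec X. a.(X + X + X\{a})\{a}) + (rec X. a.(X + X + X\{a})\{a})\{a})\{a} has moves ∅
LTS(Q): 2 reachable states
  q0 = rec X. a.(X\{a} + (X + X))\{a} has moves =a=> q1
  q1 = ((rec X. a.(X\{a} + (X + X))\{a})\{a} + ((rec X. a.(X\{a} + (X + X))\{a}) + (rec X. a.(X\{a} + (X + X))\{a})))\{a} has moves ∅
Coarsest stable partition (strong bisimilarity classes):
  B0 = {p0, q0}
  B1 = {p1, q1}
p0 ∈ B0, q0 ∈ B0 → same block
Bisimilar ⇒ trace-equivalent.

YES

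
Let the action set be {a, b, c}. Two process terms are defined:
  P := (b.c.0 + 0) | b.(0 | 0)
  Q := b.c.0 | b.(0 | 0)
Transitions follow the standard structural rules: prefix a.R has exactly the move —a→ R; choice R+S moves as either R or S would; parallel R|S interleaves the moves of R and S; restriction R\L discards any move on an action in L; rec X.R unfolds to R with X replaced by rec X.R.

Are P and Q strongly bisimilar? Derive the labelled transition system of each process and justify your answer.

bisimilar

P's transition system — 6 states:
  s0 = (b.c.0 + 0) | b.(0 | 0) has moves —b→ s1, —b→ s2
  s1 = (b.c.0 + 0) | (0 | 0) has moves —b→ s3
  s2 = c.0 | b.(0 | 0) has moves —b→ s3, —c→ s4
  s3 = c.0 | (0 | 0) has moves —c→ s5
  s4 = 0 | b.(0 | 0) has moves —b→ s5
  s5 = 0 | (0 | 0) has moves (no moves)
Q's transition system — 6 states:
  t0 = b.c.0 | b.(0 | 0) has moves —b→ t1, —b→ t2
  t1 = b.c.0 | (0 | 0) has moves —b→ t3
  t2 = c.0 | b.(0 | 0) has moves —b→ t3, —c→ t4
  t3 = c.0 | (0 | 0) has moves —c→ t5
  t4 = 0 | b.(0 | 0) has moves —b→ t5
  t5 = 0 | (0 | 0) has moves (no moves)
Bisimilarity quotient blocks:
  B0 = {s0, t0}
  B1 = {s2, t2}
  B2 = {s4, t4}
  B3 = {s5, t5}
  B4 = {s3, t3}
  B5 = {s1, t1}
s0 ∈ B0, t0 ∈ B0 → same block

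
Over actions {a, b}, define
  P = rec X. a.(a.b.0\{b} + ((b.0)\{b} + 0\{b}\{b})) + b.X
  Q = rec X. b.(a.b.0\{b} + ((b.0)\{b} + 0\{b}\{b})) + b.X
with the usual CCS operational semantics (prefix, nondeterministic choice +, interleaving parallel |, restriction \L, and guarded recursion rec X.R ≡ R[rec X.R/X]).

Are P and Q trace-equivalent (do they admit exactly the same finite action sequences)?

LTS(P): 4 reachable states
  m0 = rec X. a.(a.b.0\{b} + ((b.0)\{b} + 0\{b}\{b})) + b.X ⊢ =a=> m1, =b=> m0
  m1 = a.b.0\{b} + ((b.0)\{b} + 0\{b}\{b}) ⊢ =a=> m2
  m2 = b.0\{b} ⊢ =b=> m3
  m3 = 0\{b} ⊢ stopped
LTS(Q): 4 reachable states
  n0 = rec X. b.(a.b.0\{b} + ((b.0)\{b} + 0\{b}\{b})) + b.X ⊢ =b=> n0, =b=> n1
  n1 = a.b.0\{b} + ((b.0)\{b} + 0\{b}\{b}) ⊢ =a=> n2
  n2 = b.0\{b} ⊢ =b=> n3
  n3 = 0\{b} ⊢ stopped
Executing a from P (initial set {m0}):
  [1] a ⇒ {m1}
  — P admits the full trace.
Executing a from Q (initial set {n0}):
  [1] a ⇒ ∅ (Q stuck)

trace-distinct — witness ⟨a⟩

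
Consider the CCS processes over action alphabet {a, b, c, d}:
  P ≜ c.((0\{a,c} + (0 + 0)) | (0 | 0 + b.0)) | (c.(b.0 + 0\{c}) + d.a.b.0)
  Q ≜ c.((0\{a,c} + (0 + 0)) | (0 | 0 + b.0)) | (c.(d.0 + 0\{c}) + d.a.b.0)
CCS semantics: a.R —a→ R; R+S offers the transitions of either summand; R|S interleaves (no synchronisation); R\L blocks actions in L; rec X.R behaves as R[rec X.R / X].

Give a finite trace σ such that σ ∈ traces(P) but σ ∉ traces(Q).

cbcb

P's transition system — 15 states:
  s0 = c.((0\{a,c} + (0 + 0)) | (0 | 0 + b.0)) | (c.(b.0 + 0\{c}) + d.a.b.0) | -c-> s1, -c-> s2, -d-> s3
  s1 = (0\{a,c} + (0 + 0)) | (0 | 0 + b.0) | (c.(b.0 + 0\{c}) + d.a.b.0) | -b-> s4, -c-> s5, -d-> s6
  s2 = c.((0\{a,c} + (0 + 0)) | (0 | 0 + b.0)) | (b.0 + 0\{c}) | -b-> s7, -c-> s5
  s3 = c.((0\{a,c} + (0 + 0)) | (0 | 0 + b.0)) | a.b.0 | -a-> s8, -c-> s6
  s4 = (0\{a,c} + (0 + 0)) | 0 | (c.(b.0 + 0\{c}) + d.a.b.0) | -c-> s9, -d-> s10
  s5 = (0\{a,c} + (0 + 0)) | (0 | 0 + b.0) | (b.0 + 0\{c}) | -b-> s11, -b-> s9
  s6 = (0\{a,c} + (0 + 0)) | (0 | 0 + b.0) | a.b.0 | -a-> s12, -b-> s10
  s7 = c.((0\{a,c} + (0 + 0)) | (0 | 0 + b.0)) | 0 | -c-> s11
  s8 = c.((0\{a,c} + (0 + 0)) | (0 | 0 + b.0)) | b.0 | -b-> s7, -c-> s12
  s9 = (0\{a,c} + (0 + 0)) | 0 | (b.0 + 0\{c}) | -b-> s13
  s10 = (0\{a,c} + (0 + 0)) | 0 | a.b.0 | -a-> s14
  s11 = (0\{a,c} + (0 + 0)) | (0 | 0 + b.0) | 0 | -b-> s13
  s12 = (0\{a,c} + (0 + 0)) | (0 | 0 + b.0) | b.0 | -b-> s11, -b-> s14
  s13 = (0\{a,c} + (0 + 0)) | 0 | 0 | stopped
  s14 = (0\{a,c} + (0 + 0)) | 0 | b.0 | -b-> s13
Q's transition system — 15 states:
  t0 = c.((0\{a,c} + (0 + 0)) | (0 | 0 + b.0)) | (c.(d.0 + 0\{c}) + d.a.b.0) | -c-> t1, -c-> t2, -d-> t3
  t1 = (0\{a,c} + (0 + 0)) | (0 | 0 + b.0) | (c.(d.0 + 0\{c}) + d.a.b.0) | -b-> t4, -c-> t5, -d-> t6
  t2 = c.((0\{a,c} + (0 + 0)) | (0 | 0 + b.0)) | (d.0 + 0\{c}) | -c-> t5, -d-> t7
  t3 = c.((0\{a,c} + (0 + 0)) | (0 | 0 + b.0)) | a.b.0 | -a-> t8, -c-> t6
  t4 = (0\{a,c} + (0 + 0)) | 0 | (c.(d.0 + 0\{c}) + d.a.b.0) | -c-> t9, -d-> t10
  t5 = (0\{a,c} + (0 + 0)) | (0 | 0 + b.0) | (d.0 + 0\{c}) | -b-> t9, -d-> t11
  t6 = (0\{a,c} + (0 + 0)) | (0 | 0 + b.0) | a.b.0 | -a-> t12, -b-> t10
  t7 = c.((0\{a,c} + (0 + 0)) | (0 | 0 + b.0)) | 0 | -c-> t11
  t8 = c.((0\{a,c} + (0 + 0)) | (0 | 0 + b.0)) | b.0 | -b-> t7, -c-> t12
  t9 = (0\{a,c} + (0 + 0)) | 0 | (d.0 + 0\{c}) | -d-> t13
  t10 = (0\{a,c} + (0 + 0)) | 0 | a.b.0 | -a-> t14
  t11 = (0\{a,c} + (0 + 0)) | (0 | 0 + b.0) | 0 | -b-> t13
  t12 = (0\{a,c} + (0 + 0)) | (0 | 0 + b.0) | b.0 | -b-> t11, -b-> t14
  t13 = (0\{a,c} + (0 + 0)) | 0 | 0 | stopped
  t14 = (0\{a,c} + (0 + 0)) | 0 | b.0 | -b-> t13
Executing cbcb from P (initial set {s0}):
  [1] c ⇒ {s1, s2}
  [2] b ⇒ {s4, s7}
  [3] c ⇒ {s11, s9}
  [4] b ⇒ {s13}
  ✓ P
Executing cbcb from Q (initial set {t0}):
  [1] c ⇒ {t1, t2}
  [2] b ⇒ {t4}
  [3] c ⇒ {t9}
  [4] b ⇒ ∅ (Q stuck)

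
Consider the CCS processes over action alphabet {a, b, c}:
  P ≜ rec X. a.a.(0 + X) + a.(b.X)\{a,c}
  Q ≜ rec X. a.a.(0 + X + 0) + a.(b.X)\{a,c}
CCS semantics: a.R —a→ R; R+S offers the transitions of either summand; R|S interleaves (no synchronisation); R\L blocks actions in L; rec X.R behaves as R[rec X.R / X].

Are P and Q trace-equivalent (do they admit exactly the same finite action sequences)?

LTS(P): 5 reachable states
  m0 = rec X. a.a.(0 + X) + a.(b.X)\{a,c} → -a-> m1, -a-> m2
  m1 = (b.(rec X. a.a.(0 + X) + a.(b.X)\{a,c}))\{a,c} → -b-> m3
  m2 = a.(0 + (rec X. a.a.(0 + X) + a.(b.X)\{a,c})) → -a-> m4
  m3 = (rec X. a.a.(0 + X) + a.(b.X)\{a,c})\{a,c} → ·
  m4 = 0 + (rec X. a.a.(0 + X) + a.(b.X)\{a,c}) → -a-> m1, -a-> m2
LTS(Q): 5 reachable states
  n0 = rec X. a.a.(0 + X + 0) + a.(b.X)\{a,c} → -a-> n1, -a-> n2
  n1 = (b.(rec X. a.a.(0 + X + 0) + a.(b.X)\{a,c}))\{a,c} → -b-> n3
  n2 = a.(0 + (rec X. a.a.(0 + X + 0) + a.(b.X)\{a,c}) + 0) → -a-> n4
  n3 = (rec X. a.a.(0 + X + 0) + a.(b.X)\{a,c})\{a,c} → ·
  n4 = 0 + (rec X. a.a.(0 + X + 0) + a.(b.X)\{a,c}) + 0 → -a-> n1, -a-> n2
Bisimilarity quotient blocks:
  B0 = {m0, m4, n0, n4}
  B1 = {m1, n1}
  B2 = {m3, n3}
  B3 = {m2, n2}
m0 ∈ B0, n0 ∈ B0 → same block
Bisimilar ⇒ trace-equivalent.

traces(P) = traces(Q)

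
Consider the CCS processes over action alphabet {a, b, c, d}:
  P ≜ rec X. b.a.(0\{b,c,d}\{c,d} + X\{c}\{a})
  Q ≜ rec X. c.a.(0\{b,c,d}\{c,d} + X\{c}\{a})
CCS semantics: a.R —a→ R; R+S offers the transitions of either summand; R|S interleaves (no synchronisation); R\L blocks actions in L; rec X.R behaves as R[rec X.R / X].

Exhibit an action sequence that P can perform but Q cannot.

LTS(P): 4 reachable states
  m0 = rec X. b.a.(0\{b,c,d}\{c,d} + X\{c}\{a}) has moves -b-> m1
  m1 = a.(0\{b,c,d}\{c,d} + (rec X. b.a.(0\{b,c,d}\{c,d} + X\{c}\{a}))\{c}\{a}) has moves -a-> m2
  m2 = 0\{b,c,d}\{c,d} + (rec X. b.a.(0\{b,c,d}\{c,d} + X\{c}\{a}))\{c}\{a} has moves -b-> m3
  m3 = (a.(0\{b,c,d}\{c,d} + (rec X. b.a.(0\{b,c,d}\{c,d} + X\{c}\{a}))\{c}\{a}))\{c}\{a} has moves ·
LTS(Q): 3 reachable states
  n0 = rec X. c.a.(0\{b,c,d}\{c,d} + X\{c}\{a}) has moves -c-> n1
  n1 = a.(0\{b,c,d}\{c,d} + (rec X. c.a.(0\{b,c,d}\{c,d} + X\{c}\{a}))\{c}\{a}) has moves -a-> n2
  n2 = 0\{b,c,d}\{c,d} + (rec X. c.a.(0\{b,c,d}\{c,d} + X\{c}\{a}))\{c}\{a} has moves ·
Executing b from P (initial set {m0}):
  [1] b ⇒ {m1}
  ✓ P
Executing b from Q (initial set {n0}):
  [1] b ⇒ ∅  — Q cannot continue

b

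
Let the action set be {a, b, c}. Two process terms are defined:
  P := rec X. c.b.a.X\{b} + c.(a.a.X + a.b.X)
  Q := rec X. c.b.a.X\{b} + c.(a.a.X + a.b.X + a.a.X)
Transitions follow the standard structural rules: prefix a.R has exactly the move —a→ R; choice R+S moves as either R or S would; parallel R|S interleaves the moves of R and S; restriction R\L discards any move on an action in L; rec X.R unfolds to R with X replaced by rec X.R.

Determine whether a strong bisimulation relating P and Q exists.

P ~ Q

Reachable graph of P (11 states):
  m0 = rec X. c.b.a.X\{b} + c.(a.a.X + a.b.X) ⊢ —c→ m1, —c→ m2
  m1 = a.a.(rec X. c.b.a.X\{b} + c.(a.a.X + a.b.X)) + a.b.(rec X. c.b.a.X\{b} + c.(a.a.X + a.b.X)) ⊢ —a→ m3, —a→ m4
  m2 = b.a.(rec X. c.b.a.X\{b} + c.(a.a.X + a.b.X))\{b} ⊢ —b→ m5
  m3 = a.(rec X. c.b.a.X\{b} + c.(a.a.X + a.b.X)) ⊢ —a→ m0
  m4 = b.(rec X. c.b.a.X\{b} + c.(a.a.X + a.b.X)) ⊢ —b→ m0
  m5 = a.(rec X. c.b.a.X\{b} + c.(a.a.X + a.b.X))\{b} ⊢ —a→ m6
  m6 = (rec X. c.b.a.X\{b} + c.(a.a.X + a.b.X))\{b} ⊢ —c→ m7, —c→ m8
  m7 = (a.a.(rec X. c.b.a.X\{b} + c.(a.a.X + a.b.X)) + a.b.(rec X. c.b.a.X\{b} + c.(a.a.X + a.b.X)))\{b} ⊢ —a→ m10, —a→ m9
  m8 = (b.a.(rec X. c.b.a.X\{b} + c.(a.a.X + a.b.X))\{b})\{b} ⊢ stopped
  m9 = (a.(rec X. c.b.a.X\{b} + c.(a.a.X + a.b.X)))\{b} ⊢ —a→ m6
  m10 = (b.(rec X. c.b.a.X\{b} + c.(a.a.X + a.b.X)))\{b} ⊢ stopped
Reachable graph of Q (11 states):
  n0 = rec X. c.b.a.X\{b} + c.(a.a.X + a.b.X + a.a.X) ⊢ —c→ n1, —c→ n2
  n1 = a.a.(rec X. c.b.a.X\{b} + c.(a.a.X + a.b.X + a.a.X)) + a.b.(rec X. c.b.a.X\{b} + c.(a.a.X + a.b.X + a.a.X)) + a.a.(rec X. c.b.a.X\{b} + c.(a.a.X + a.b.X + a.a.X)) ⊢ —a→ n3, —a→ n4
  n2 = b.a.(rec X. c.b.a.X\{b} + c.(a.a.X + a.b.X + a.a.X))\{b} ⊢ —b→ n5
  n3 = a.(rec X. c.b.a.X\{b} + c.(a.a.X + a.b.X + a.a.X)) ⊢ —a→ n0
  n4 = b.(rec X. c.b.a.X\{b} + c.(a.a.X + a.b.X + a.a.X)) ⊢ —b→ n0
  n5 = a.(rec X. c.b.a.X\{b} + c.(a.a.X + a.b.X + a.a.X))\{b} ⊢ —a→ n6
  n6 = (rec X. c.b.a.X\{b} + c.(a.a.X + a.b.X + a.a.X))\{b} ⊢ —c→ n7, —c→ n8
  n7 = (a.a.(rec X. c.b.a.X\{b} + c.(a.a.X + a.b.X + a.a.X)) + a.b.(rec X. c.b.a.X\{b} + c.(a.a.X + a.b.X + a.a.X)) + a.a.(rec X. c.b.a.X\{b} + c.(a.a.X + a.b.X + a.a.X)))\{b} ⊢ —a→ n10, —a→ n9
  n8 = (b.a.(rec X. c.b.a.X\{b} + c.(a.a.X + a.b.X + a.a.X))\{b})\{b} ⊢ stopped
  n9 = (a.(rec X. c.b.a.X\{b} + c.(a.a.X + a.b.X + a.a.X)))\{b} ⊢ —a→ n6
  n10 = (b.(rec X. c.b.a.X\{b} + c.(a.a.X + a.b.X + a.a.X)))\{b} ⊢ stopped
Coarsest stable partition (strong bisimilarity classes):
  B0 = {m0, n0}
  B1 = {m1, n1}
  B2 = {m3, n3}
  B3 = {m4, n4}
  B4 = {m2, n2}
  B5 = {m5, m9, n5, n9}
  B6 = {m6, n6}
  B7 = {m10, m8, n10, n8}
  B8 = {m7, n7}
m0 ∈ B0, n0 ∈ B0 → same block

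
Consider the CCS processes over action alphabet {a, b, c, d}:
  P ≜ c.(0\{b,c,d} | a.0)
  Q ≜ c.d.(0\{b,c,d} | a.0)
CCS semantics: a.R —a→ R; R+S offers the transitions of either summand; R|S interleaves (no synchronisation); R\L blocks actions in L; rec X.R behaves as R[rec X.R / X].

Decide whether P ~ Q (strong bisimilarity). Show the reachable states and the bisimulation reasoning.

not bisimilar

P's transition system — 3 states:
  u0 = c.(0\{b,c,d} | a.0) | —c→ u1
  u1 = 0\{b,c,d} | a.0 | —a→ u2
  u2 = 0\{b,c,d} | 0 | ∅
Q's transition system — 4 states:
  v0 = c.d.(0\{b,c,d} | a.0) | —c→ v1
  v1 = d.(0\{b,c,d} | a.0) | —d→ v2
  v2 = 0\{b,c,d} | a.0 | —a→ v3
  v3 = 0\{b,c,d} | 0 | ∅
Coarsest stable partition (strong bisimilarity classes):
  B0 = {u0}
  B1 = {u1, v2}
  B2 = {u2, v3}
  B3 = {v0}
  B4 = {v1}
u0 ∈ B0, v0 ∈ B3 → different blocks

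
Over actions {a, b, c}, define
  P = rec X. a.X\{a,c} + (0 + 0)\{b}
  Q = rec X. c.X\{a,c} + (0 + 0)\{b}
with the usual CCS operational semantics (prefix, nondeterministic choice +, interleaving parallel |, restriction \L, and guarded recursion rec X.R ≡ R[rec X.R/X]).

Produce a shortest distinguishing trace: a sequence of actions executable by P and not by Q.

a

P's transition system — 2 states:
  p0 = rec X. a.X\{a,c} + (0 + 0)\{b} :: ··a··> p1
  p1 = (rec X. a.X\{a,c} + (0 + 0)\{b})\{a,c} :: deadlocked
Q's transition system — 2 states:
  q0 = rec X. c.X\{a,c} + (0 + 0)\{b} :: ··c··> q1
  q1 = (rec X. c.X\{a,c} + (0 + 0)\{b})\{a,c} :: deadlocked
Run σ = ⟨a⟩ on P: start {p0}
  after a @ step 1: {p1}
  ✓ P
Run σ = ⟨a⟩ on Q: start {q0}
  after a @ step 1: ∅  — Q cannot continue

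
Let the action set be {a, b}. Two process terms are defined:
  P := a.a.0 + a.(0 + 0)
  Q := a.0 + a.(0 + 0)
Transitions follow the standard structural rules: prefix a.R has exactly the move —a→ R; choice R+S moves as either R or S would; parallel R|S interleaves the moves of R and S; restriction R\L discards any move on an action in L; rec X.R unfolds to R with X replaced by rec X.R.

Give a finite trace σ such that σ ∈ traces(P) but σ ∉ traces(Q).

Reachable graph of P (4 states):
  s0 = a.a.0 + a.(0 + 0) ⊢ --a--▸ s1, --a--▸ s2
  s1 = 0 + 0 ⊢ deadlocked
  s2 = a.0 ⊢ --a--▸ s3
  s3 = 0 ⊢ deadlocked
Reachable graph of Q (3 states):
  t0 = a.0 + a.(0 + 0) ⊢ --a--▸ t1, --a--▸ t2
  t1 = 0 ⊢ deadlocked
  t2 = 0 + 0 ⊢ deadlocked
Trace ⟨aa⟩ through P, begin at {s0}:
  step 1 (a): {s1, s2}
  step 2 (a): {s3}
  P completes σ.
Trace ⟨aa⟩ through Q, begin at {t0}:
  step 1 (a): {t1, t2}
  step 2 (a): ∅ (Q stuck)

aa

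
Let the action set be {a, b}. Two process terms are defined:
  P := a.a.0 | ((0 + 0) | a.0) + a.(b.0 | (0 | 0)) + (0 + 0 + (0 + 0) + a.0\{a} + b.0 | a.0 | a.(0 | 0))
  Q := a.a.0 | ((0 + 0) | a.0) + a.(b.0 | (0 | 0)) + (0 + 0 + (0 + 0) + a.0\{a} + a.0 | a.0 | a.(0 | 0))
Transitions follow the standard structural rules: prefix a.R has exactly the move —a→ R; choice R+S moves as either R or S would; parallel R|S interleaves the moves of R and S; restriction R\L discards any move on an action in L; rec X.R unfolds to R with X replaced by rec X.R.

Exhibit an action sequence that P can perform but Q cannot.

LTS(P): 16 reachable states
  s0 = a.a.0 | ((0 + 0) | a.0) + a.(b.0 | (0 | 0)) + (0 + 0 + (0 + 0) + a.0\{a} + b.0 | a.0 | a.(0 | 0)) | =a=> s1, =a=> s2, =a=> s3, =a=> s4, =a=> s5, =a=> s6, =b=> s7
  s1 = 0\{a} | stopped
  s2 = a.0 | ((0 + 0) | a.0) | =a=> s8, =a=> s9
  s3 = a.a.0 | ((0 + 0) | 0) | =a=> s9
  s4 = b.0 | (0 | 0) | =b=> s10
  s5 = b.0 | 0 | a.(0 | 0) | =a=> s11, =b=> s12
  s6 = b.0 | a.0 | (0 | 0) | =a=> s11, =b=> s13
  s7 = 0 | a.0 | a.(0 | 0) | =a=> s12, =a=> s13
  s8 = 0 | ((0 + 0) | a.0) | =a=> s14
  s9 = a.0 | ((0 + 0) | 0) | =a=> s14
  s10 = 0 | (0 | 0) | stopped
  s11 = b.0 | 0 | (0 | 0) | =b=> s15
  s12 = 0 | 0 | a.(0 | 0) | =a=> s15
  s13 = 0 | a.0 | (0 | 0) | =a=> s15
  s14 = 0 | ((0 + 0) | 0) | stopped
  s15 = 0 | 0 | (0 | 0) | stopped
LTS(Q): 16 reachable states
  t0 = a.a.0 | ((0 + 0) | a.0) + a.(b.0 | (0 | 0)) + (0 + 0 + (0 + 0) + a.0\{a} + a.0 | a.0 | a.(0 | 0)) | =a=> t1, =a=> t2, =a=> t3, =a=> t4, =a=> t5, =a=> t6, =a=> t7
  t1 = 0 | a.0 | a.(0 | 0) | =a=> t8, =a=> t9
  t2 = 0\{a} | stopped
  t3 = a.0 | ((0 + 0) | a.0) | =a=> t10, =a=> t11
  t4 = a.0 | 0 | a.(0 | 0) | =a=> t12, =a=> t8
  t5 = a.0 | a.0 | (0 | 0) | =a=> t12, =a=> t9
  t6 = a.a.0 | ((0 + 0) | 0) | =a=> t11
  t7 = b.0 | (0 | 0) | =b=> t13
  t8 = 0 | 0 | a.(0 | 0) | =a=> t14
  t9 = 0 | a.0 | (0 | 0) | =a=> t14
  t10 = 0 | ((0 + 0) | a.0) | =a=> t15
  t11 = a.0 | ((0 + 0) | 0) | =a=> t15
  t12 = a.0 | 0 | (0 | 0) | =a=> t14
  t13 = 0 | (0 | 0) | stopped
  t14 = 0 | 0 | (0 | 0) | stopped
  t15 = 0 | ((0 + 0) | 0) | stopped
Trace ⟨b⟩ through P, begin at {s0}:
  [1] b ⇒ {s7}
  P completes σ.
Trace ⟨b⟩ through Q, begin at {t0}:
  [1] b ⇒ ∅  — Q cannot continue

b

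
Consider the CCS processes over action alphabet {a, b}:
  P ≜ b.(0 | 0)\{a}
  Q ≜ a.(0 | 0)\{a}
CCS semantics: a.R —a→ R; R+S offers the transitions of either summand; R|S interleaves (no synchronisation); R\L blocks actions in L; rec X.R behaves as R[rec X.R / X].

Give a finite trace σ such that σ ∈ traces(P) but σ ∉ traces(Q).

P's transition system — 2 states:
  u0 = b.(0 | 0)\{a} | ··b··> u1
  u1 = (0 | 0)\{a} | deadlocked
Q's transition system — 2 states:
  v0 = a.(0 | 0)\{a} | ··a··> v1
  v1 = (0 | 0)\{a} | deadlocked
Trace ⟨b⟩ through P, begin at {u0}:
  step 1 (b): {u1}
  ✓ P
Trace ⟨b⟩ through Q, begin at {v0}:
  step 1 (b): ∅  — Q cannot continue

b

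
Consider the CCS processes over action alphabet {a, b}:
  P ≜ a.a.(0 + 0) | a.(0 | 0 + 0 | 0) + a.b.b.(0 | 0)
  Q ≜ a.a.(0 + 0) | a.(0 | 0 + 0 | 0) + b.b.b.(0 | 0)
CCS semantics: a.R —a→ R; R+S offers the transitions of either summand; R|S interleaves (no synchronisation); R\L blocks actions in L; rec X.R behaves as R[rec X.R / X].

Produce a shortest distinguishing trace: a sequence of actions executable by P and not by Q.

Reachable graph of P (9 states):
  s0 = a.a.(0 + 0) | a.(0 | 0 + 0 | 0) + a.b.b.(0 | 0) ⊢ =a=> s1, =a=> s2, =a=> s3
  s1 = a.(0 + 0) | a.(0 | 0 + 0 | 0) ⊢ =a=> s4, =a=> s5
  s2 = a.a.(0 + 0) | (0 | 0 + 0 | 0) ⊢ =a=> s5
  s3 = b.b.(0 | 0) ⊢ =b=> s6
  s4 = (0 + 0) | a.(0 | 0 + 0 | 0) ⊢ =a=> s7
  s5 = a.(0 + 0) | (0 | 0 + 0 | 0) ⊢ =a=> s7
  s6 = b.(0 | 0) ⊢ =b=> s8
  s7 = (0 + 0) | (0 | 0 + 0 | 0) ⊢ ·
  s8 = 0 | 0 ⊢ ·
Reachable graph of Q (9 states):
  t0 = a.a.(0 + 0) | a.(0 | 0 + 0 | 0) + b.b.b.(0 | 0) ⊢ =a=> t1, =a=> t2, =b=> t3
  t1 = a.(0 + 0) | a.(0 | 0 + 0 | 0) ⊢ =a=> t4, =a=> t5
  t2 = a.a.(0 + 0) | (0 | 0 + 0 | 0) ⊢ =a=> t5
  t3 = b.b.(0 | 0) ⊢ =b=> t6
  t4 = (0 + 0) | a.(0 | 0 + 0 | 0) ⊢ =a=> t7
  t5 = a.(0 + 0) | (0 | 0 + 0 | 0) ⊢ =a=> t7
  t6 = b.(0 | 0) ⊢ =b=> t8
  t7 = (0 + 0) | (0 | 0 + 0 | 0) ⊢ ·
  t8 = 0 | 0 ⊢ ·
Run σ = ⟨ab⟩ on P: start {s0}
  step 1 (a): {s1, s2, s3}
  step 2 (b): {s6}
  P completes σ.
Run σ = ⟨ab⟩ on Q: start {t0}
  step 1 (a): {t1, t2}
  step 2 (b): no successor for Q

ab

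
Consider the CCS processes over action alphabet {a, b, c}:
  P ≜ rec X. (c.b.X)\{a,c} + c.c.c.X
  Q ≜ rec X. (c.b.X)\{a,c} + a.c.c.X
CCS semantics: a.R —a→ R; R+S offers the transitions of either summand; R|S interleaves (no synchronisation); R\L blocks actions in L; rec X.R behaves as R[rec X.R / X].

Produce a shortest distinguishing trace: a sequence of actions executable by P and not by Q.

LTS(P): 3 reachable states
  s0 = rec X. (c.b.X)\{a,c} + c.c.c.X → -c-> s1
  s1 = c.c.(rec X. (c.b.X)\{a,c} + c.c.c.X) → -c-> s2
  s2 = c.(rec X. (c.b.X)\{a,c} + c.c.c.X) → -c-> s0
LTS(Q): 3 reachable states
  t0 = rec X. (c.b.X)\{a,c} + a.c.c.X → -a-> t1
  t1 = c.c.(rec X. (c.b.X)\{a,c} + a.c.c.X) → -c-> t2
  t2 = c.(rec X. (c.b.X)\{a,c} + a.c.c.X) → -c-> t0
Trace ⟨c⟩ through P, begin at {s0}:
  after c @ step 1: {s1}
  P completes σ.
Trace ⟨c⟩ through Q, begin at {t0}:
  after c @ step 1: ∅ (Q stuck)

c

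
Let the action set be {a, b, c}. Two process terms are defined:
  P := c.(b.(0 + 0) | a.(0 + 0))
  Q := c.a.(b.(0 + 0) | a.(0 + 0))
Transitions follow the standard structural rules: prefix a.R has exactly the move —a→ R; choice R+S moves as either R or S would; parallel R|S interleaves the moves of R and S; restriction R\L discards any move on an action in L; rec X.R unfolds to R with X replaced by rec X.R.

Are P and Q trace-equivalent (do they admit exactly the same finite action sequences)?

traces(P) ≠ traces(Q) — witness ⟨cb⟩

P's transition system — 5 states:
  p0 = c.(b.(0 + 0) | a.(0 + 0)) → --c--▸ p1
  p1 = b.(0 + 0) | a.(0 + 0) → --a--▸ p2, --b--▸ p3
  p2 = b.(0 + 0) | (0 + 0) → --b--▸ p4
  p3 = (0 + 0) | a.(0 + 0) → --a--▸ p4
  p4 = (0 + 0) | (0 + 0) → deadlocked
Q's transition system — 6 states:
  q0 = c.a.(b.(0 + 0) | a.(0 + 0)) → --c--▸ q1
  q1 = a.(b.(0 + 0) | a.(0 + 0)) → --a--▸ q2
  q2 = b.(0 + 0) | a.(0 + 0) → --a--▸ q3, --b--▸ q4
  q3 = b.(0 + 0) | (0 + 0) → --b--▸ q5
  q4 = (0 + 0) | a.(0 + 0) → --a--▸ q5
  q5 = (0 + 0) | (0 + 0) → deadlocked
Executing cb from P (initial set {p0}):
  [1] c ⇒ {p1}
  [2] b ⇒ {p3}
  — P admits the full trace.
Executing cb from Q (initial set {q0}):
  [1] c ⇒ {q1}
  [2] b ⇒ no successor for Q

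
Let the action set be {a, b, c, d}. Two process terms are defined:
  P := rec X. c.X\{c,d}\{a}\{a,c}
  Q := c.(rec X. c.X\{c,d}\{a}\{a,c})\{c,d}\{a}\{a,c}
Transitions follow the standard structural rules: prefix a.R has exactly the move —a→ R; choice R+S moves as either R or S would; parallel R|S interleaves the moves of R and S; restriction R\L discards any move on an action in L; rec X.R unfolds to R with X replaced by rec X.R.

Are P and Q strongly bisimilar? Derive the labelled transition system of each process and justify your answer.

P ~ Q

P's transition system — 2 states:
  m0 = rec X. c.X\{c,d}\{a}\{a,c} | --c--▸ m1
  m1 = (rec X. c.X\{c,d}\{a}\{a,c})\{c,d}\{a}\{a,c} | ∅
Q's transition system — 2 states:
  n0 = c.(rec X. c.X\{c,d}\{a}\{a,c})\{c,d}\{a}\{a,c} | --c--▸ n1
  n1 = (rec X. c.X\{c,d}\{a}\{a,c})\{c,d}\{a}\{a,c} | ∅
Bisimilarity quotient blocks:
  B0 = {m0, n0}
  B1 = {m1, n1}
m0 ∈ B0, n0 ∈ B0 → same block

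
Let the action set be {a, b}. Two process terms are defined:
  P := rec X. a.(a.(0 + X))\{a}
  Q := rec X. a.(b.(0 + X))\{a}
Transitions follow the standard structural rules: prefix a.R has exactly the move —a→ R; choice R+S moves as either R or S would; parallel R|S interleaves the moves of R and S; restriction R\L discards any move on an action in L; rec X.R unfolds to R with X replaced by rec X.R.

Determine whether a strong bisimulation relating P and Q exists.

P ≁ Q

Reachable graph of P (2 states):
  s0 = rec X. a.(a.(0 + X))\{a} ⊢ —a→ s1
  s1 = (a.(0 + (rec X. a.(a.(0 + X))\{a})))\{a} ⊢ deadlocked
Reachable graph of Q (3 states):
  t0 = rec X. a.(b.(0 + X))\{a} ⊢ —a→ t1
  t1 = (b.(0 + (rec X. a.(b.(0 + X))\{a})))\{a} ⊢ —b→ t2
  t2 = (0 + (rec X. a.(b.(0 + X))\{a}))\{a} ⊢ deadlocked
Coarsest stable partition (strong bisimilarity classes):
  B0 = {s0}
  B1 = {s1, t2}
  B2 = {t0}
  B3 = {t1}
s0 ∈ B0, t0 ∈ B2 → different blocks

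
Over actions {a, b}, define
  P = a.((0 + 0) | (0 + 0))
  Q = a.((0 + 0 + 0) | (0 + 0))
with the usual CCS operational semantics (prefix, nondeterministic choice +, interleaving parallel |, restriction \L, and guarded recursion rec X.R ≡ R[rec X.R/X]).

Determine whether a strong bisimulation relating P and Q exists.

P ~ Q

LTS(P): 2 reachable states
  u0 = a.((0 + 0) | (0 + 0)) | ··a··> u1
  u1 = (0 + 0) | (0 + 0) | ·
LTS(Q): 2 reachable states
  v0 = a.((0 + 0 + 0) | (0 + 0)) | ··a··> v1
  v1 = (0 + 0 + 0) | (0 + 0) | ·
Partition-refinement fixed point:
  B0 = {u0, v0}
  B1 = {u1, v1}
u0 ∈ B0, v0 ∈ B0 → same block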